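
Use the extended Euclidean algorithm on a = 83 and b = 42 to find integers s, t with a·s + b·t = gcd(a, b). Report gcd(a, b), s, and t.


Euclidean algorithm on (83, 42) — divide until remainder is 0:
  83 = 1 · 42 + 41
  42 = 1 · 41 + 1
  41 = 41 · 1 + 0
gcd(83, 42) = 1.
Track Bezout coefficients alongside the remainders: start with r₀ = 83 = a·1 + b·0 (s = 1, t = 0) and r₁ = 42 = a·0 + b·1 (s = 0, t = 1); each new remainder r_{k+1} = r_{k-1} − q_k·r_k inherits s_{k+1} = s_{k-1} − q_k·s_k, t_{k+1} = t_{k-1} − q_k·t_k, so r_k = a·s_k + b·t_k at every step:
  q = 1: r = 41, s = 1 − 1·0 = 1, t = 0 − 1·1 = -1  (check: 83·1 + 42·(-1) = 41)
  q = 1: r = 1, s = 0 − 1·1 = -1, t = 1 − 1·(-1) = 2  (check: 83·(-1) + 42·2 = 1)
The row with r = 1 (the gcd) gives the Bezout coefficients s = -1, t = 2.
Result: 83 · (-1) + 42 · (2) = 1.

gcd(83, 42) = 1; s = -1, t = 2 (check: 83·(-1) + 42·2 = 1).


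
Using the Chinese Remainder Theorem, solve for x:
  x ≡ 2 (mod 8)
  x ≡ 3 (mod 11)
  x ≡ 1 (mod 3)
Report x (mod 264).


Moduli 8, 11, 3 are pairwise coprime; by CRT there is a unique solution modulo M = 8 · 11 · 3 = 264.
Solve pairwise, accumulating the modulus:
  Start with x ≡ 2 (mod 8).
  Combine with x ≡ 3 (mod 11): since gcd(8, 11) = 1, we get a unique residue mod 88.
    Write x = 2 + 8·t and substitute into x ≡ 3 (mod 11): 8·t ≡ 3 − 2 = 1 (mod 11).
    The inverse of 8 mod 11 is 7 (since 8·7 = 56 = 5·11 + 1), so t ≡ 7·1 = 7 ≡ 7 (mod 11).
    Then x = 2 + 8·7 = 58, valid modulo lcm(8, 11) = 88: x ≡ 58 (mod 88).
  Combine with x ≡ 1 (mod 3): since gcd(88, 3) = 1, we get a unique residue mod 264.
    Write x = 58 + 88·t and substitute into x ≡ 1 (mod 3): 88·t ≡ 1 − 58 = -57 (mod 3).
    Reduce coefficients mod 3: 1·t ≡ 0 (mod 3).
    So t ≡ 0 (mod 3).
    Then x = 58 + 88·0 = 58, valid modulo lcm(88, 3) = 264: x ≡ 58 (mod 264).
Verify: 58 mod 8 = 2 ✓, 58 mod 11 = 3 ✓, 58 mod 3 = 1 ✓.

x ≡ 58 (mod 264).


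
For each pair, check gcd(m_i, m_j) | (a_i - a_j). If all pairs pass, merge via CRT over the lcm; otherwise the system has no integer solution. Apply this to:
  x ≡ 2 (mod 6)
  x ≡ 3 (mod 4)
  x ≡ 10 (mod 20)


Moduli 6, 4, 20 are not pairwise coprime, so CRT works modulo lcm(m_i) when all pairwise compatibility conditions hold.
Pairwise compatibility: gcd(m_i, m_j) must divide a_i - a_j for every pair.
Merge one congruence at a time:
  Start: x ≡ 2 (mod 6).
  Combine with x ≡ 3 (mod 4): gcd(6, 4) = 2, and 3 - 2 = 1 is NOT divisible by 2.
    ⇒ system is inconsistent (no integer solution).

No solution (the system is inconsistent).


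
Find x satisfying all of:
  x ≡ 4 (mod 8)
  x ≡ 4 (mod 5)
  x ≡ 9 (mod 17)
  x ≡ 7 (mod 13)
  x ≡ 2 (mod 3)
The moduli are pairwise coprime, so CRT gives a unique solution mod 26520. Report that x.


Product of moduli M = 8 · 5 · 17 · 13 · 3 = 26520.
Merge one congruence at a time:
  Start: x ≡ 4 (mod 8).
  Combine with x ≡ 4 (mod 5); new modulus lcm = 40.
    Write x = 4 + 8·t and substitute into x ≡ 4 (mod 5): 8·t ≡ 4 − 4 = 0 (mod 5).
    Reduce coefficients mod 5: 3·t ≡ 0 (mod 5).
    The inverse of 3 mod 5 is 2 (since 3·2 = 6 = 1·5 + 1), so t ≡ 2·0 = 0 ≡ 0 (mod 5).
    Then x = 4 + 8·0 = 4, valid modulo lcm(8, 5) = 40: x ≡ 4 (mod 40).
  Combine with x ≡ 9 (mod 17); new modulus lcm = 680.
    Write x = 4 + 40·t and substitute into x ≡ 9 (mod 17): 40·t ≡ 9 − 4 = 5 (mod 17).
    Reduce coefficients mod 17: 6·t ≡ 5 (mod 17).
    The inverse of 6 mod 17 is 3 (since 6·3 = 18 = 1·17 + 1), so t ≡ 3·5 = 15 ≡ 15 (mod 17).
    Then x = 4 + 40·15 = 604, valid modulo lcm(40, 17) = 680: x ≡ 604 (mod 680).
  Combine with x ≡ 7 (mod 13); new modulus lcm = 8840.
    Write x = 604 + 680·t and substitute into x ≡ 7 (mod 13): 680·t ≡ 7 − 604 = -597 (mod 13).
    Reduce coefficients mod 13: 4·t ≡ 1 (mod 13).
    The inverse of 4 mod 13 is 10 (since 4·10 = 40 = 3·13 + 1), so t ≡ 10·1 = 10 ≡ 10 (mod 13).
    Then x = 604 + 680·10 = 7404, valid modulo lcm(680, 13) = 8840: x ≡ 7404 (mod 8840).
  Combine with x ≡ 2 (mod 3); new modulus lcm = 26520.
    Write x = 7404 + 8840·t and substitute into x ≡ 2 (mod 3): 8840·t ≡ 2 − 7404 = -7402 (mod 3).
    Reduce coefficients mod 3: 2·t ≡ 2 (mod 3).
    The inverse of 2 mod 3 is 2 (since 2·2 = 4 = 1·3 + 1), so t ≡ 2·2 = 4 ≡ 1 (mod 3).
    Then x = 7404 + 8840·1 = 16244, valid modulo lcm(8840, 3) = 26520: x ≡ 16244 (mod 26520).
Verify against each original: 16244 mod 8 = 4, 16244 mod 5 = 4, 16244 mod 17 = 9, 16244 mod 13 = 7, 16244 mod 3 = 2.

x ≡ 16244 (mod 26520).


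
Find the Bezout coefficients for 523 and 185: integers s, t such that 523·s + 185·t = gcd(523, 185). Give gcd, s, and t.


Euclidean algorithm on (523, 185) — divide until remainder is 0:
  523 = 2 · 185 + 153
  185 = 1 · 153 + 32
  153 = 4 · 32 + 25
  32 = 1 · 25 + 7
  25 = 3 · 7 + 4
  7 = 1 · 4 + 3
  4 = 1 · 3 + 1
  3 = 3 · 1 + 0
gcd(523, 185) = 1.
Track Bezout coefficients alongside the remainders: start with r₀ = 523 = a·1 + b·0 (s = 1, t = 0) and r₁ = 185 = a·0 + b·1 (s = 0, t = 1); each new remainder r_{k+1} = r_{k-1} − q_k·r_k inherits s_{k+1} = s_{k-1} − q_k·s_k, t_{k+1} = t_{k-1} − q_k·t_k, so r_k = a·s_k + b·t_k at every step:
  q = 2: r = 153, s = 1 − 2·0 = 1, t = 0 − 2·1 = -2  (check: 523·1 + 185·(-2) = 153)
  q = 1: r = 32, s = 0 − 1·1 = -1, t = 1 − 1·(-2) = 3  (check: 523·(-1) + 185·3 = 32)
  q = 4: r = 25, s = 1 − 4·(-1) = 5, t = -2 − 4·3 = -14  (check: 523·5 + 185·(-14) = 25)
  q = 1: r = 7, s = -1 − 1·5 = -6, t = 3 − 1·(-14) = 17  (check: 523·(-6) + 185·17 = 7)
  q = 3: r = 4, s = 5 − 3·(-6) = 23, t = -14 − 3·17 = -65  (check: 523·23 + 185·(-65) = 4)
  q = 1: r = 3, s = -6 − 1·23 = -29, t = 17 − 1·(-65) = 82  (check: 523·(-29) + 185·82 = 3)
  q = 1: r = 1, s = 23 − 1·(-29) = 52, t = -65 − 1·82 = -147  (check: 523·52 + 185·(-147) = 1)
The row with r = 1 (the gcd) gives the Bezout coefficients s = 52, t = -147.
Result: 523 · (52) + 185 · (-147) = 1.

gcd(523, 185) = 1; s = 52, t = -147 (check: 523·52 + 185·(-147) = 1).


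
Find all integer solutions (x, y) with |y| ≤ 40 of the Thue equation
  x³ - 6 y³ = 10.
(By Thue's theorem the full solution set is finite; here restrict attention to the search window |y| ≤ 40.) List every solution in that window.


The equation is x³ - 6y³ = 10. For fixed y, x³ = 6·y³ + 10, so a solution requires the RHS to be a perfect cube.
Strategy: iterate y from -40 to 40, compute RHS = 6·y³ + 10, and check whether it is a (positive or negative) perfect cube.
Check small values of y:
  y = 0: RHS = 10 is not a perfect cube.
  y = 1: RHS = 16 is not a perfect cube.
  y = -1: RHS = 4 is not a perfect cube.
  y = 2: RHS = 58 is not a perfect cube.
  y = -2: RHS = -38 is not a perfect cube.
  y = 3: RHS = 172 is not a perfect cube.
  y = -3: RHS = -152 is not a perfect cube.
Continuing the search up to |y| = 40 finds no solutions either.
No (x, y) in the scanned range satisfies the equation.

No integer solutions with |y| ≤ 40.


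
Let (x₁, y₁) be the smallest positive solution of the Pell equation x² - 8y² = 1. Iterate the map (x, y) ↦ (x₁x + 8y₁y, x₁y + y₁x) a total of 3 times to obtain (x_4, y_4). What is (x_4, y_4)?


Step 1: Find the fundamental solution (x₁, y₁) of x² - 8y² = 1.
  Expand √8 as a continued fraction. a₀ = ⌊√8⌋ = 2; iterate m_{k+1} = d_k·a_k − m_k, d_{k+1} = (8 − m_{k+1}²)/d_k, a_{k+1} = ⌊(a₀ + m_{k+1})/d_{k+1}⌋ (starting m₀ = 0, d₀ = 1), with convergents p_k = a_k·p_{k-1} + p_{k-2}, q_k = a_k·q_{k-1} + q_{k-2} (p₋₁ = 1, q₋₁ = 0):
  k = 0: a₀ = 2; p₀/q₀ = 2/1; p₀² − 8·q₀² = 4 − 8 = -4.
  k = 1: m = 2, d = 4, a = ⌊(2 + 2)/4⌋ = 1; p/q = (1·2 + 1)/(1·1 + 0) = 3/1; p² − 8·q² = 9 − 8 = 1.
  The first convergent with p² − 8·q² = 1 gives the fundamental solution (x₁, y₁) = (3, 1).
Step 2: Apply the recurrence (x_{n+1}, y_{n+1}) = (x₁x_n + 8y₁y_n, x₁y_n + y₁x_n) repeatedly.
  From (x_1, y_1) = (3, 1): x_2 = 3·3 + 8·1·1 = 17; y_2 = 3·1 + 1·3 = 6.
  From (x_2, y_2) = (17, 6): x_3 = 3·17 + 8·1·6 = 99; y_3 = 3·6 + 1·17 = 35.
  From (x_3, y_3) = (99, 35): x_4 = 3·99 + 8·1·35 = 577; y_4 = 3·35 + 1·99 = 204.
Step 3: Verify x_4² - 8·y_4² = 332929 - 332928 = 1 (should be 1). ✓

(x_1, y_1) = (3, 1); (x_4, y_4) = (577, 204).


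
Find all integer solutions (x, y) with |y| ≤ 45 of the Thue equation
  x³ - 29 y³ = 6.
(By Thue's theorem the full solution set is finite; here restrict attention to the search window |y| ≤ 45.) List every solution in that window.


The equation is x³ - 29y³ = 6. For fixed y, x³ = 29·y³ + 6, so a solution requires the RHS to be a perfect cube.
Strategy: iterate y from -45 to 45, compute RHS = 29·y³ + 6, and check whether it is a (positive or negative) perfect cube.
Check small values of y:
  y = 0: RHS = 6 is not a perfect cube.
  y = 1: RHS = 35 is not a perfect cube.
  y = -1: RHS = -23 is not a perfect cube.
  y = 2: RHS = 238 is not a perfect cube.
  y = -2: RHS = -226 is not a perfect cube.
  y = 3: RHS = 789 is not a perfect cube.
  y = -3: RHS = -777 is not a perfect cube.
Continuing the search up to |y| = 45 finds no solutions either.
No (x, y) in the scanned range satisfies the equation.

No integer solutions with |y| ≤ 45.


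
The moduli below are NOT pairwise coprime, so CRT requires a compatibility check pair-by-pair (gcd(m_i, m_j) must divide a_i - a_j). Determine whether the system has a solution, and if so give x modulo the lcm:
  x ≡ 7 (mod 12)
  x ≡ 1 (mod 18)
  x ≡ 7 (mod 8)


Moduli 12, 18, 8 are not pairwise coprime, so CRT works modulo lcm(m_i) when all pairwise compatibility conditions hold.
Pairwise compatibility: gcd(m_i, m_j) must divide a_i - a_j for every pair.
Merge one congruence at a time:
  Start: x ≡ 7 (mod 12).
  Combine with x ≡ 1 (mod 18): gcd(12, 18) = 6; 1 - 7 = -6, which IS divisible by 6, so compatible.
    Write x = 7 + 12·t and substitute into x ≡ 1 (mod 18): 12·t ≡ 1 − 7 = -6 (mod 18).
    Divide the congruence (and modulus) by g = 6: 2·t ≡ -1 (mod 3).
    Reduce coefficients mod 3: 2·t ≡ 2 (mod 3).
    The inverse of 2 mod 3 is 2 (since 2·2 = 4 = 1·3 + 1), so t ≡ 2·2 = 4 ≡ 1 (mod 3).
    Then x = 7 + 12·1 = 19, valid modulo lcm(12, 18) = 36: x ≡ 19 (mod 36).
  Combine with x ≡ 7 (mod 8): gcd(36, 8) = 4; 7 - 19 = -12, which IS divisible by 4, so compatible.
    Write x = 19 + 36·t and substitute into x ≡ 7 (mod 8): 36·t ≡ 7 − 19 = -12 (mod 8).
    Divide the congruence (and modulus) by g = 4: 9·t ≡ -3 (mod 2).
    Reduce coefficients mod 2: 1·t ≡ 1 (mod 2).
    So t ≡ 1 (mod 2).
    Then x = 19 + 36·1 = 55, valid modulo lcm(36, 8) = 72: x ≡ 55 (mod 72).
Verify: 55 mod 12 = 7, 55 mod 18 = 1, 55 mod 8 = 7.

x ≡ 55 (mod 72).


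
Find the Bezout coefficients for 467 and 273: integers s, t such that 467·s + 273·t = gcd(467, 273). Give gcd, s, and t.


Euclidean algorithm on (467, 273) — divide until remainder is 0:
  467 = 1 · 273 + 194
  273 = 1 · 194 + 79
  194 = 2 · 79 + 36
  79 = 2 · 36 + 7
  36 = 5 · 7 + 1
  7 = 7 · 1 + 0
gcd(467, 273) = 1.
Track Bezout coefficients alongside the remainders: start with r₀ = 467 = a·1 + b·0 (s = 1, t = 0) and r₁ = 273 = a·0 + b·1 (s = 0, t = 1); each new remainder r_{k+1} = r_{k-1} − q_k·r_k inherits s_{k+1} = s_{k-1} − q_k·s_k, t_{k+1} = t_{k-1} − q_k·t_k, so r_k = a·s_k + b·t_k at every step:
  q = 1: r = 194, s = 1 − 1·0 = 1, t = 0 − 1·1 = -1  (check: 467·1 + 273·(-1) = 194)
  q = 1: r = 79, s = 0 − 1·1 = -1, t = 1 − 1·(-1) = 2  (check: 467·(-1) + 273·2 = 79)
  q = 2: r = 36, s = 1 − 2·(-1) = 3, t = -1 − 2·2 = -5  (check: 467·3 + 273·(-5) = 36)
  q = 2: r = 7, s = -1 − 2·3 = -7, t = 2 − 2·(-5) = 12  (check: 467·(-7) + 273·12 = 7)
  q = 5: r = 1, s = 3 − 5·(-7) = 38, t = -5 − 5·12 = -65  (check: 467·38 + 273·(-65) = 1)
The row with r = 1 (the gcd) gives the Bezout coefficients s = 38, t = -65.
Result: 467 · (38) + 273 · (-65) = 1.

gcd(467, 273) = 1; s = 38, t = -65 (check: 467·38 + 273·(-65) = 1).


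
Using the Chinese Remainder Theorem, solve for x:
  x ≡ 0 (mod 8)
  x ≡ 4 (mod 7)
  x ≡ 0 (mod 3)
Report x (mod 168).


Moduli 8, 7, 3 are pairwise coprime; by CRT there is a unique solution modulo M = 8 · 7 · 3 = 168.
Solve pairwise, accumulating the modulus:
  Start with x ≡ 0 (mod 8).
  Combine with x ≡ 4 (mod 7): since gcd(8, 7) = 1, we get a unique residue mod 56.
    Write x = 0 + 8·t and substitute into x ≡ 4 (mod 7): 8·t ≡ 4 − 0 = 4 (mod 7).
    Reduce coefficients mod 7: 1·t ≡ 4 (mod 7).
    So t ≡ 4 (mod 7).
    Then x = 0 + 8·4 = 32, valid modulo lcm(8, 7) = 56: x ≡ 32 (mod 56).
  Combine with x ≡ 0 (mod 3): since gcd(56, 3) = 1, we get a unique residue mod 168.
    Write x = 32 + 56·t and substitute into x ≡ 0 (mod 3): 56·t ≡ 0 − 32 = -32 (mod 3).
    Reduce coefficients mod 3: 2·t ≡ 1 (mod 3).
    The inverse of 2 mod 3 is 2 (since 2·2 = 4 = 1·3 + 1), so t ≡ 2·1 = 2 ≡ 2 (mod 3).
    Then x = 32 + 56·2 = 144, valid modulo lcm(56, 3) = 168: x ≡ 144 (mod 168).
Verify: 144 mod 8 = 0 ✓, 144 mod 7 = 4 ✓, 144 mod 3 = 0 ✓.

x ≡ 144 (mod 168).


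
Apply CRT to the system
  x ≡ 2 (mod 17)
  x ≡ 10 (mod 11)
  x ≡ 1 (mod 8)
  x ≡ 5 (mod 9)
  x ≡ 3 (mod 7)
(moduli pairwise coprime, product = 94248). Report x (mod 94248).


Product of moduli M = 17 · 11 · 8 · 9 · 7 = 94248.
Merge one congruence at a time:
  Start: x ≡ 2 (mod 17).
  Combine with x ≡ 10 (mod 11); new modulus lcm = 187.
    Write x = 2 + 17·t and substitute into x ≡ 10 (mod 11): 17·t ≡ 10 − 2 = 8 (mod 11).
    Reduce coefficients mod 11: 6·t ≡ 8 (mod 11).
    The inverse of 6 mod 11 is 2 (since 6·2 = 12 = 1·11 + 1), so t ≡ 2·8 = 16 ≡ 5 (mod 11).
    Then x = 2 + 17·5 = 87, valid modulo lcm(17, 11) = 187: x ≡ 87 (mod 187).
  Combine with x ≡ 1 (mod 8); new modulus lcm = 1496.
    Write x = 87 + 187·t and substitute into x ≡ 1 (mod 8): 187·t ≡ 1 − 87 = -86 (mod 8).
    Reduce coefficients mod 8: 3·t ≡ 2 (mod 8).
    The inverse of 3 mod 8 is 3 (since 3·3 = 9 = 1·8 + 1), so t ≡ 3·2 = 6 ≡ 6 (mod 8).
    Then x = 87 + 187·6 = 1209, valid modulo lcm(187, 8) = 1496: x ≡ 1209 (mod 1496).
  Combine with x ≡ 5 (mod 9); new modulus lcm = 13464.
    Write x = 1209 + 1496·t and substitute into x ≡ 5 (mod 9): 1496·t ≡ 5 − 1209 = -1204 (mod 9).
    Reduce coefficients mod 9: 2·t ≡ 2 (mod 9).
    The inverse of 2 mod 9 is 5 (since 2·5 = 10 = 1·9 + 1), so t ≡ 5·2 = 10 ≡ 1 (mod 9).
    Then x = 1209 + 1496·1 = 2705, valid modulo lcm(1496, 9) = 13464: x ≡ 2705 (mod 13464).
  Combine with x ≡ 3 (mod 7); new modulus lcm = 94248.
    Write x = 2705 + 13464·t and substitute into x ≡ 3 (mod 7): 13464·t ≡ 3 − 2705 = -2702 (mod 7).
    Reduce coefficients mod 7: 3·t ≡ 0 (mod 7).
    The inverse of 3 mod 7 is 5 (since 3·5 = 15 = 2·7 + 1), so t ≡ 5·0 = 0 ≡ 0 (mod 7).
    Then x = 2705 + 13464·0 = 2705, valid modulo lcm(13464, 7) = 94248: x ≡ 2705 (mod 94248).
Verify against each original: 2705 mod 17 = 2, 2705 mod 11 = 10, 2705 mod 8 = 1, 2705 mod 9 = 5, 2705 mod 7 = 3.

x ≡ 2705 (mod 94248).


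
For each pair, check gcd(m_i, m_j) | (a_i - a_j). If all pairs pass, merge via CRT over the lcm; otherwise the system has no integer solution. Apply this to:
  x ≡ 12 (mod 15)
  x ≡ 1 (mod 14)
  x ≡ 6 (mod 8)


Moduli 15, 14, 8 are not pairwise coprime, so CRT works modulo lcm(m_i) when all pairwise compatibility conditions hold.
Pairwise compatibility: gcd(m_i, m_j) must divide a_i - a_j for every pair.
Merge one congruence at a time:
  Start: x ≡ 12 (mod 15).
  Combine with x ≡ 1 (mod 14): gcd(15, 14) = 1; 1 - 12 = -11, which IS divisible by 1, so compatible.
    Write x = 12 + 15·t and substitute into x ≡ 1 (mod 14): 15·t ≡ 1 − 12 = -11 (mod 14).
    Reduce coefficients mod 14: 1·t ≡ 3 (mod 14).
    So t ≡ 3 (mod 14).
    Then x = 12 + 15·3 = 57, valid modulo lcm(15, 14) = 210: x ≡ 57 (mod 210).
  Combine with x ≡ 6 (mod 8): gcd(210, 8) = 2, and 6 - 57 = -51 is NOT divisible by 2.
    ⇒ system is inconsistent (no integer solution).

No solution (the system is inconsistent).


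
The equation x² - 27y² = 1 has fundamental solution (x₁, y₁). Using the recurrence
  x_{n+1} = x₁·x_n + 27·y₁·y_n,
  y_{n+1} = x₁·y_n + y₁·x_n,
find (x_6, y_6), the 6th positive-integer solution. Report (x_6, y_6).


Step 1: Find the fundamental solution (x₁, y₁) of x² - 27y² = 1.
  Expand √27 as a continued fraction. a₀ = ⌊√27⌋ = 5; iterate m_{k+1} = d_k·a_k − m_k, d_{k+1} = (27 − m_{k+1}²)/d_k, a_{k+1} = ⌊(a₀ + m_{k+1})/d_{k+1}⌋ (starting m₀ = 0, d₀ = 1), with convergents p_k = a_k·p_{k-1} + p_{k-2}, q_k = a_k·q_{k-1} + q_{k-2} (p₋₁ = 1, q₋₁ = 0):
  k = 0: a₀ = 5; p₀/q₀ = 5/1; p₀² − 27·q₀² = 25 − 27 = -2.
  k = 1: m = 5, d = 2, a = ⌊(5 + 5)/2⌋ = 5; p/q = (5·5 + 1)/(5·1 + 0) = 26/5; p² − 27·q² = 676 − 675 = 1.
  The first convergent with p² − 27·q² = 1 gives the fundamental solution (x₁, y₁) = (26, 5).
Step 2: Apply the recurrence (x_{n+1}, y_{n+1}) = (x₁x_n + 27y₁y_n, x₁y_n + y₁x_n) repeatedly.
  From (x_1, y_1) = (26, 5): x_2 = 26·26 + 27·5·5 = 1351; y_2 = 26·5 + 5·26 = 260.
  From (x_2, y_2) = (1351, 260): x_3 = 26·1351 + 27·5·260 = 70226; y_3 = 26·260 + 5·1351 = 13515.
  From (x_3, y_3) = (70226, 13515): x_4 = 26·70226 + 27·5·13515 = 3650401; y_4 = 26·13515 + 5·70226 = 702520.
  From (x_4, y_4) = (3650401, 702520): x_5 = 26·3650401 + 27·5·702520 = 189750626; y_5 = 26·702520 + 5·3650401 = 36517525.
  From (x_5, y_5) = (189750626, 36517525): x_6 = 26·189750626 + 27·5·36517525 = 9863382151; y_6 = 26·36517525 + 5·189750626 = 1898208780.
Step 3: Verify x_6² - 27·y_6² = 97286307456665386801 - 97286307456665386800 = 1 (should be 1). ✓

(x_1, y_1) = (26, 5); (x_6, y_6) = (9863382151, 1898208780).


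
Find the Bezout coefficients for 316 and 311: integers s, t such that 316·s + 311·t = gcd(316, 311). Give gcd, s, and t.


Euclidean algorithm on (316, 311) — divide until remainder is 0:
  316 = 1 · 311 + 5
  311 = 62 · 5 + 1
  5 = 5 · 1 + 0
gcd(316, 311) = 1.
Track Bezout coefficients alongside the remainders: start with r₀ = 316 = a·1 + b·0 (s = 1, t = 0) and r₁ = 311 = a·0 + b·1 (s = 0, t = 1); each new remainder r_{k+1} = r_{k-1} − q_k·r_k inherits s_{k+1} = s_{k-1} − q_k·s_k, t_{k+1} = t_{k-1} − q_k·t_k, so r_k = a·s_k + b·t_k at every step:
  q = 1: r = 5, s = 1 − 1·0 = 1, t = 0 − 1·1 = -1  (check: 316·1 + 311·(-1) = 5)
  q = 62: r = 1, s = 0 − 62·1 = -62, t = 1 − 62·(-1) = 63  (check: 316·(-62) + 311·63 = 1)
The row with r = 1 (the gcd) gives the Bezout coefficients s = -62, t = 63.
Result: 316 · (-62) + 311 · (63) = 1.

gcd(316, 311) = 1; s = -62, t = 63 (check: 316·(-62) + 311·63 = 1).


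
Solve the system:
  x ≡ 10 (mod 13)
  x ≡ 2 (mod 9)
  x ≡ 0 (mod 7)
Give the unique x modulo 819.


Moduli 13, 9, 7 are pairwise coprime; by CRT there is a unique solution modulo M = 13 · 9 · 7 = 819.
Solve pairwise, accumulating the modulus:
  Start with x ≡ 10 (mod 13).
  Combine with x ≡ 2 (mod 9): since gcd(13, 9) = 1, we get a unique residue mod 117.
    Write x = 10 + 13·t and substitute into x ≡ 2 (mod 9): 13·t ≡ 2 − 10 = -8 (mod 9).
    Reduce coefficients mod 9: 4·t ≡ 1 (mod 9).
    The inverse of 4 mod 9 is 7 (since 4·7 = 28 = 3·9 + 1), so t ≡ 7·1 = 7 ≡ 7 (mod 9).
    Then x = 10 + 13·7 = 101, valid modulo lcm(13, 9) = 117: x ≡ 101 (mod 117).
  Combine with x ≡ 0 (mod 7): since gcd(117, 7) = 1, we get a unique residue mod 819.
    Write x = 101 + 117·t and substitute into x ≡ 0 (mod 7): 117·t ≡ 0 − 101 = -101 (mod 7).
    Reduce coefficients mod 7: 5·t ≡ 4 (mod 7).
    The inverse of 5 mod 7 is 3 (since 5·3 = 15 = 2·7 + 1), so t ≡ 3·4 = 12 ≡ 5 (mod 7).
    Then x = 101 + 117·5 = 686, valid modulo lcm(117, 7) = 819: x ≡ 686 (mod 819).
Verify: 686 mod 13 = 10 ✓, 686 mod 9 = 2 ✓, 686 mod 7 = 0 ✓.

x ≡ 686 (mod 819).


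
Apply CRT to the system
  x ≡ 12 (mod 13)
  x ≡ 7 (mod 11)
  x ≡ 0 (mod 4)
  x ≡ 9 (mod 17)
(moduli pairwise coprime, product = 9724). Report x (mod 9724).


Product of moduli M = 13 · 11 · 4 · 17 = 9724.
Merge one congruence at a time:
  Start: x ≡ 12 (mod 13).
  Combine with x ≡ 7 (mod 11); new modulus lcm = 143.
    Write x = 12 + 13·t and substitute into x ≡ 7 (mod 11): 13·t ≡ 7 − 12 = -5 (mod 11).
    Reduce coefficients mod 11: 2·t ≡ 6 (mod 11).
    The inverse of 2 mod 11 is 6 (since 2·6 = 12 = 1·11 + 1), so t ≡ 6·6 = 36 ≡ 3 (mod 11).
    Then x = 12 + 13·3 = 51, valid modulo lcm(13, 11) = 143: x ≡ 51 (mod 143).
  Combine with x ≡ 0 (mod 4); new modulus lcm = 572.
    Write x = 51 + 143·t and substitute into x ≡ 0 (mod 4): 143·t ≡ 0 − 51 = -51 (mod 4).
    Reduce coefficients mod 4: 3·t ≡ 1 (mod 4).
    The inverse of 3 mod 4 is 3 (since 3·3 = 9 = 2·4 + 1), so t ≡ 3·1 = 3 ≡ 3 (mod 4).
    Then x = 51 + 143·3 = 480, valid modulo lcm(143, 4) = 572: x ≡ 480 (mod 572).
  Combine with x ≡ 9 (mod 17); new modulus lcm = 9724.
    Write x = 480 + 572·t and substitute into x ≡ 9 (mod 17): 572·t ≡ 9 − 480 = -471 (mod 17).
    Reduce coefficients mod 17: 11·t ≡ 5 (mod 17).
    The inverse of 11 mod 17 is 14 (since 11·14 = 154 = 9·17 + 1), so t ≡ 14·5 = 70 ≡ 2 (mod 17).
    Then x = 480 + 572·2 = 1624, valid modulo lcm(572, 17) = 9724: x ≡ 1624 (mod 9724).
Verify against each original: 1624 mod 13 = 12, 1624 mod 11 = 7, 1624 mod 4 = 0, 1624 mod 17 = 9.

x ≡ 1624 (mod 9724).


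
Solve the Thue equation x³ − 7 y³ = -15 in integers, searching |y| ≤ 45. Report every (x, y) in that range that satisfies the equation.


The equation is x³ - 7y³ = -15. For fixed y, x³ = 7·y³ − 15, so a solution requires the RHS to be a perfect cube.
Strategy: iterate y from -45 to 45, compute RHS = 7·y³ − 15, and check whether it is a (positive or negative) perfect cube.
Check small values of y:
  y = 0: RHS = -15 is not a perfect cube.
  y = 1: RHS = -8 = (-2)³ ⇒ x = -2 works.
  y = -1: RHS = -22 is not a perfect cube.
  y = 2: RHS = 41 is not a perfect cube.
  y = -2: RHS = -71 is not a perfect cube.
  y = 3: RHS = 174 is not a perfect cube.
  y = -3: RHS = -204 is not a perfect cube.
Continuing, at y = -23: RHS = -85184 = (-44)³ ⇒ x = -44 works.
Searching the remaining y in |y| ≤ 45 finds no further solutions.
Collected solutions: (-2, 1), (-44, -23).

Solutions (with |y| ≤ 45): (-2, 1), (-44, -23).


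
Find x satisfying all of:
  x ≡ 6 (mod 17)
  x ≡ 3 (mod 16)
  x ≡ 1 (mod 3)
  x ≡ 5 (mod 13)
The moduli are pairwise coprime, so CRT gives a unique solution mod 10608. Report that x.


Product of moduli M = 17 · 16 · 3 · 13 = 10608.
Merge one congruence at a time:
  Start: x ≡ 6 (mod 17).
  Combine with x ≡ 3 (mod 16); new modulus lcm = 272.
    Write x = 6 + 17·t and substitute into x ≡ 3 (mod 16): 17·t ≡ 3 − 6 = -3 (mod 16).
    Reduce coefficients mod 16: 1·t ≡ 13 (mod 16).
    So t ≡ 13 (mod 16).
    Then x = 6 + 17·13 = 227, valid modulo lcm(17, 16) = 272: x ≡ 227 (mod 272).
  Combine with x ≡ 1 (mod 3); new modulus lcm = 816.
    Write x = 227 + 272·t and substitute into x ≡ 1 (mod 3): 272·t ≡ 1 − 227 = -226 (mod 3).
    Reduce coefficients mod 3: 2·t ≡ 2 (mod 3).
    The inverse of 2 mod 3 is 2 (since 2·2 = 4 = 1·3 + 1), so t ≡ 2·2 = 4 ≡ 1 (mod 3).
    Then x = 227 + 272·1 = 499, valid modulo lcm(272, 3) = 816: x ≡ 499 (mod 816).
  Combine with x ≡ 5 (mod 13); new modulus lcm = 10608.
    Write x = 499 + 816·t and substitute into x ≡ 5 (mod 13): 816·t ≡ 5 − 499 = -494 (mod 13).
    Reduce coefficients mod 13: 10·t ≡ 0 (mod 13).
    The inverse of 10 mod 13 is 4 (since 10·4 = 40 = 3·13 + 1), so t ≡ 4·0 = 0 ≡ 0 (mod 13).
    Then x = 499 + 816·0 = 499, valid modulo lcm(816, 13) = 10608: x ≡ 499 (mod 10608).
Verify against each original: 499 mod 17 = 6, 499 mod 16 = 3, 499 mod 3 = 1, 499 mod 13 = 5.

x ≡ 499 (mod 10608).


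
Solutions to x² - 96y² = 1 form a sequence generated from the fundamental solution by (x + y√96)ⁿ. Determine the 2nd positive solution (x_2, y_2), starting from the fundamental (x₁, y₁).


Step 1: Find the fundamental solution (x₁, y₁) of x² - 96y² = 1.
  Expand √96 as a continued fraction. a₀ = ⌊√96⌋ = 9; iterate m_{k+1} = d_k·a_k − m_k, d_{k+1} = (96 − m_{k+1}²)/d_k, a_{k+1} = ⌊(a₀ + m_{k+1})/d_{k+1}⌋ (starting m₀ = 0, d₀ = 1), with convergents p_k = a_k·p_{k-1} + p_{k-2}, q_k = a_k·q_{k-1} + q_{k-2} (p₋₁ = 1, q₋₁ = 0):
  k = 0: a₀ = 9; p₀/q₀ = 9/1; p₀² − 96·q₀² = 81 − 96 = -15.
  k = 1: m = 9, d = 15, a = ⌊(9 + 9)/15⌋ = 1; p/q = (1·9 + 1)/(1·1 + 0) = 10/1; p² − 96·q² = 100 − 96 = 4.
  k = 2: m = 6, d = 4, a = ⌊(9 + 6)/4⌋ = 3; p/q = (3·10 + 9)/(3·1 + 1) = 39/4; p² − 96·q² = 1521 − 1536 = -15.
  k = 3: m = 6, d = 15, a = ⌊(9 + 6)/15⌋ = 1; p/q = (1·39 + 10)/(1·4 + 1) = 49/5; p² − 96·q² = 2401 − 2400 = 1.
  The first convergent with p² − 96·q² = 1 gives the fundamental solution (x₁, y₁) = (49, 5).
Step 2: Apply the recurrence (x_{n+1}, y_{n+1}) = (x₁x_n + 96y₁y_n, x₁y_n + y₁x_n) repeatedly.
  From (x_1, y_1) = (49, 5): x_2 = 49·49 + 96·5·5 = 4801; y_2 = 49·5 + 5·49 = 490.
Step 3: Verify x_2² - 96·y_2² = 23049601 - 23049600 = 1 (should be 1). ✓

(x_1, y_1) = (49, 5); (x_2, y_2) = (4801, 490).


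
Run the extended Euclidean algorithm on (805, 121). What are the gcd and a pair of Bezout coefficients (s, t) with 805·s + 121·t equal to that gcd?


Euclidean algorithm on (805, 121) — divide until remainder is 0:
  805 = 6 · 121 + 79
  121 = 1 · 79 + 42
  79 = 1 · 42 + 37
  42 = 1 · 37 + 5
  37 = 7 · 5 + 2
  5 = 2 · 2 + 1
  2 = 2 · 1 + 0
gcd(805, 121) = 1.
Track Bezout coefficients alongside the remainders: start with r₀ = 805 = a·1 + b·0 (s = 1, t = 0) and r₁ = 121 = a·0 + b·1 (s = 0, t = 1); each new remainder r_{k+1} = r_{k-1} − q_k·r_k inherits s_{k+1} = s_{k-1} − q_k·s_k, t_{k+1} = t_{k-1} − q_k·t_k, so r_k = a·s_k + b·t_k at every step:
  q = 6: r = 79, s = 1 − 6·0 = 1, t = 0 − 6·1 = -6  (check: 805·1 + 121·(-6) = 79)
  q = 1: r = 42, s = 0 − 1·1 = -1, t = 1 − 1·(-6) = 7  (check: 805·(-1) + 121·7 = 42)
  q = 1: r = 37, s = 1 − 1·(-1) = 2, t = -6 − 1·7 = -13  (check: 805·2 + 121·(-13) = 37)
  q = 1: r = 5, s = -1 − 1·2 = -3, t = 7 − 1·(-13) = 20  (check: 805·(-3) + 121·20 = 5)
  q = 7: r = 2, s = 2 − 7·(-3) = 23, t = -13 − 7·20 = -153  (check: 805·23 + 121·(-153) = 2)
  q = 2: r = 1, s = -3 − 2·23 = -49, t = 20 − 2·(-153) = 326  (check: 805·(-49) + 121·326 = 1)
The row with r = 1 (the gcd) gives the Bezout coefficients s = -49, t = 326.
Result: 805 · (-49) + 121 · (326) = 1.

gcd(805, 121) = 1; s = -49, t = 326 (check: 805·(-49) + 121·326 = 1).


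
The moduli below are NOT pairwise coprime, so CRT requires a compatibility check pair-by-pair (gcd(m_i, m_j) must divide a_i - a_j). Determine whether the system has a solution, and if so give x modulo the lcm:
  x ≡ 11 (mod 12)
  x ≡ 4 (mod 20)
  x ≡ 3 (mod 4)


Moduli 12, 20, 4 are not pairwise coprime, so CRT works modulo lcm(m_i) when all pairwise compatibility conditions hold.
Pairwise compatibility: gcd(m_i, m_j) must divide a_i - a_j for every pair.
Merge one congruence at a time:
  Start: x ≡ 11 (mod 12).
  Combine with x ≡ 4 (mod 20): gcd(12, 20) = 4, and 4 - 11 = -7 is NOT divisible by 4.
    ⇒ system is inconsistent (no integer solution).

No solution (the system is inconsistent).


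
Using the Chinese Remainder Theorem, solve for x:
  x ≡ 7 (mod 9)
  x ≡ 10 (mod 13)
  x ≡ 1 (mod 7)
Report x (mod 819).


Moduli 9, 13, 7 are pairwise coprime; by CRT there is a unique solution modulo M = 9 · 13 · 7 = 819.
Solve pairwise, accumulating the modulus:
  Start with x ≡ 7 (mod 9).
  Combine with x ≡ 10 (mod 13): since gcd(9, 13) = 1, we get a unique residue mod 117.
    Write x = 7 + 9·t and substitute into x ≡ 10 (mod 13): 9·t ≡ 10 − 7 = 3 (mod 13).
    The inverse of 9 mod 13 is 3 (since 9·3 = 27 = 2·13 + 1), so t ≡ 3·3 = 9 ≡ 9 (mod 13).
    Then x = 7 + 9·9 = 88, valid modulo lcm(9, 13) = 117: x ≡ 88 (mod 117).
  Combine with x ≡ 1 (mod 7): since gcd(117, 7) = 1, we get a unique residue mod 819.
    Write x = 88 + 117·t and substitute into x ≡ 1 (mod 7): 117·t ≡ 1 − 88 = -87 (mod 7).
    Reduce coefficients mod 7: 5·t ≡ 4 (mod 7).
    The inverse of 5 mod 7 is 3 (since 5·3 = 15 = 2·7 + 1), so t ≡ 3·4 = 12 ≡ 5 (mod 7).
    Then x = 88 + 117·5 = 673, valid modulo lcm(117, 7) = 819: x ≡ 673 (mod 819).
Verify: 673 mod 9 = 7 ✓, 673 mod 13 = 10 ✓, 673 mod 7 = 1 ✓.

x ≡ 673 (mod 819).


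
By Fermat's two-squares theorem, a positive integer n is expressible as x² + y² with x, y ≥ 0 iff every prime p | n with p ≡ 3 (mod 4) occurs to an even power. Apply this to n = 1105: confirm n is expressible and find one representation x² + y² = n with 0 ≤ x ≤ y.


Step 1: Factor n = 1105 = 5 · 13 · 17.
Step 2: Check the mod-4 condition on each prime factor: 5 ≡ 1 (mod 4), exponent 1; 13 ≡ 1 (mod 4), exponent 1; 17 ≡ 1 (mod 4), exponent 1.
All primes ≡ 3 (mod 4) appear to even exponent (or don't appear), so by the two-squares theorem n IS expressible as a sum of two squares.
Step 3: Build a representation. Here n = 5 · 13 · 17 is a product of primes ≡ 1 (mod 4). Each prime p ≡ 1 (mod 4) is itself a sum of two squares; find a² by testing p − a² for a perfect square:
  5: 5 − 1² = 4 = 2² ⇒ 5 = 1² + 2².
  13: 13 − 1² = 12, 13 − 2² = 9 = 3² ⇒ 13 = 2² + 3².
  17: 17 − 1² = 16 = 4² ⇒ 17 = 1² + 4².
  Combine using the Brahmagupta–Fibonacci identity (a² + b²)(c² + d²) = (ac − bd)² + (ad + bc)² = (ac + bd)² + (ad − bc)²:
  5 · 13 = 65: from (1² + 2²)(2² + 3²), take (1·2 − 2·3, 1·3 + 2·2) = (2 − 6, 3 + 4) = (-4, 7); dropping signs (only squares matter) gives (4, 7); check 4² + 7² = 16 + 49 = 65 ✓.
  65 · 17 = 1105: from (4² + 7²)(1² + 4²), take (4·1 − 7·4, 4·4 + 7·1) = (4 − 28, 16 + 7) = (-24, 23); dropping signs (only squares matter) gives (24, 23); check 24² + 23² = 576 + 529 = 1105 ✓.
Step 4: Order so x ≤ y and verify: 23² + 24² = 529 + 576 = 1105 = n. ✓

n = 1105 = 23² + 24² (one valid representation with x ≤ y).


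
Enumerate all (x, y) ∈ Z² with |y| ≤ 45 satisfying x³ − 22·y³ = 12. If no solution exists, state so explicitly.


The equation is x³ - 22y³ = 12. For fixed y, x³ = 22·y³ + 12, so a solution requires the RHS to be a perfect cube.
Strategy: iterate y from -45 to 45, compute RHS = 22·y³ + 12, and check whether it is a (positive or negative) perfect cube.
Check small values of y:
  y = 0: RHS = 12 is not a perfect cube.
  y = 1: RHS = 34 is not a perfect cube.
  y = -1: RHS = -10 is not a perfect cube.
  y = 2: RHS = 188 is not a perfect cube.
  y = -2: RHS = -164 is not a perfect cube.
  y = 3: RHS = 606 is not a perfect cube.
  y = -3: RHS = -582 is not a perfect cube.
Continuing the search up to |y| = 45 finds no solutions either.
No (x, y) in the scanned range satisfies the equation.

No integer solutions with |y| ≤ 45.


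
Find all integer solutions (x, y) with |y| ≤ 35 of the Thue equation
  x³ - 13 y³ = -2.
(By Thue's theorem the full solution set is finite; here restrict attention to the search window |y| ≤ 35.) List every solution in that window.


The equation is x³ - 13y³ = -2. For fixed y, x³ = 13·y³ − 2, so a solution requires the RHS to be a perfect cube.
Strategy: iterate y from -35 to 35, compute RHS = 13·y³ − 2, and check whether it is a (positive or negative) perfect cube.
Check small values of y:
  y = 0: RHS = -2 is not a perfect cube.
  y = 1: RHS = 11 is not a perfect cube.
  y = -1: RHS = -15 is not a perfect cube.
  y = 2: RHS = 102 is not a perfect cube.
  y = -2: RHS = -106 is not a perfect cube.
  y = 3: RHS = 349 is not a perfect cube.
  y = -3: RHS = -353 is not a perfect cube.
Continuing the search up to |y| = 35 finds no solutions either.
No (x, y) in the scanned range satisfies the equation.

No integer solutions with |y| ≤ 35.


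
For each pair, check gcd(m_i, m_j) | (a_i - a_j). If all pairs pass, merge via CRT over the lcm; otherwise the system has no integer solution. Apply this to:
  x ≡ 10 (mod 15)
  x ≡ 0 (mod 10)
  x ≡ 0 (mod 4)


Moduli 15, 10, 4 are not pairwise coprime, so CRT works modulo lcm(m_i) when all pairwise compatibility conditions hold.
Pairwise compatibility: gcd(m_i, m_j) must divide a_i - a_j for every pair.
Merge one congruence at a time:
  Start: x ≡ 10 (mod 15).
  Combine with x ≡ 0 (mod 10): gcd(15, 10) = 5; 0 - 10 = -10, which IS divisible by 5, so compatible.
    Write x = 10 + 15·t and substitute into x ≡ 0 (mod 10): 15·t ≡ 0 − 10 = -10 (mod 10).
    Divide the congruence (and modulus) by g = 5: 3·t ≡ -2 (mod 2).
    Reduce coefficients mod 2: 1·t ≡ 0 (mod 2).
    So t ≡ 0 (mod 2).
    Then x = 10 + 15·0 = 10, valid modulo lcm(15, 10) = 30: x ≡ 10 (mod 30).
  Combine with x ≡ 0 (mod 4): gcd(30, 4) = 2; 0 - 10 = -10, which IS divisible by 2, so compatible.
    Write x = 10 + 30·t and substitute into x ≡ 0 (mod 4): 30·t ≡ 0 − 10 = -10 (mod 4).
    Divide the congruence (and modulus) by g = 2: 15·t ≡ -5 (mod 2).
    Reduce coefficients mod 2: 1·t ≡ 1 (mod 2).
    So t ≡ 1 (mod 2).
    Then x = 10 + 30·1 = 40, valid modulo lcm(30, 4) = 60: x ≡ 40 (mod 60).
Verify: 40 mod 15 = 10, 40 mod 10 = 0, 40 mod 4 = 0.

x ≡ 40 (mod 60).


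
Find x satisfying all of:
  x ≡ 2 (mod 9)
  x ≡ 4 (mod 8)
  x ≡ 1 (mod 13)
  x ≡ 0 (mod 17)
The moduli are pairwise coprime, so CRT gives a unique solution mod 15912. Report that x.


Product of moduli M = 9 · 8 · 13 · 17 = 15912.
Merge one congruence at a time:
  Start: x ≡ 2 (mod 9).
  Combine with x ≡ 4 (mod 8); new modulus lcm = 72.
    Write x = 2 + 9·t and substitute into x ≡ 4 (mod 8): 9·t ≡ 4 − 2 = 2 (mod 8).
    Reduce coefficients mod 8: 1·t ≡ 2 (mod 8).
    So t ≡ 2 (mod 8).
    Then x = 2 + 9·2 = 20, valid modulo lcm(9, 8) = 72: x ≡ 20 (mod 72).
  Combine with x ≡ 1 (mod 13); new modulus lcm = 936.
    Write x = 20 + 72·t and substitute into x ≡ 1 (mod 13): 72·t ≡ 1 − 20 = -19 (mod 13).
    Reduce coefficients mod 13: 7·t ≡ 7 (mod 13).
    The inverse of 7 mod 13 is 2 (since 7·2 = 14 = 1·13 + 1), so t ≡ 2·7 = 14 ≡ 1 (mod 13).
    Then x = 20 + 72·1 = 92, valid modulo lcm(72, 13) = 936: x ≡ 92 (mod 936).
  Combine with x ≡ 0 (mod 17); new modulus lcm = 15912.
    Write x = 92 + 936·t and substitute into x ≡ 0 (mod 17): 936·t ≡ 0 − 92 = -92 (mod 17).
    Reduce coefficients mod 17: 1·t ≡ 10 (mod 17).
    So t ≡ 10 (mod 17).
    Then x = 92 + 936·10 = 9452, valid modulo lcm(936, 17) = 15912: x ≡ 9452 (mod 15912).
Verify against each original: 9452 mod 9 = 2, 9452 mod 8 = 4, 9452 mod 13 = 1, 9452 mod 17 = 0.

x ≡ 9452 (mod 15912).


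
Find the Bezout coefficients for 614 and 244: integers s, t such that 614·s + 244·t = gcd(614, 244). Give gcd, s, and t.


Euclidean algorithm on (614, 244) — divide until remainder is 0:
  614 = 2 · 244 + 126
  244 = 1 · 126 + 118
  126 = 1 · 118 + 8
  118 = 14 · 8 + 6
  8 = 1 · 6 + 2
  6 = 3 · 2 + 0
gcd(614, 244) = 2.
Track Bezout coefficients alongside the remainders: start with r₀ = 614 = a·1 + b·0 (s = 1, t = 0) and r₁ = 244 = a·0 + b·1 (s = 0, t = 1); each new remainder r_{k+1} = r_{k-1} − q_k·r_k inherits s_{k+1} = s_{k-1} − q_k·s_k, t_{k+1} = t_{k-1} − q_k·t_k, so r_k = a·s_k + b·t_k at every step:
  q = 2: r = 126, s = 1 − 2·0 = 1, t = 0 − 2·1 = -2  (check: 614·1 + 244·(-2) = 126)
  q = 1: r = 118, s = 0 − 1·1 = -1, t = 1 − 1·(-2) = 3  (check: 614·(-1) + 244·3 = 118)
  q = 1: r = 8, s = 1 − 1·(-1) = 2, t = -2 − 1·3 = -5  (check: 614·2 + 244·(-5) = 8)
  q = 14: r = 6, s = -1 − 14·2 = -29, t = 3 − 14·(-5) = 73  (check: 614·(-29) + 244·73 = 6)
  q = 1: r = 2, s = 2 − 1·(-29) = 31, t = -5 − 1·73 = -78  (check: 614·31 + 244·(-78) = 2)
The row with r = 2 (the gcd) gives the Bezout coefficients s = 31, t = -78.
Result: 614 · (31) + 244 · (-78) = 2.

gcd(614, 244) = 2; s = 31, t = -78 (check: 614·31 + 244·(-78) = 2).


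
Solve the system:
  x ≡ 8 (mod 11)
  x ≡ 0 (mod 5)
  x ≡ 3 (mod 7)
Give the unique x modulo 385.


Moduli 11, 5, 7 are pairwise coprime; by CRT there is a unique solution modulo M = 11 · 5 · 7 = 385.
Solve pairwise, accumulating the modulus:
  Start with x ≡ 8 (mod 11).
  Combine with x ≡ 0 (mod 5): since gcd(11, 5) = 1, we get a unique residue mod 55.
    Write x = 8 + 11·t and substitute into x ≡ 0 (mod 5): 11·t ≡ 0 − 8 = -8 (mod 5).
    Reduce coefficients mod 5: 1·t ≡ 2 (mod 5).
    So t ≡ 2 (mod 5).
    Then x = 8 + 11·2 = 30, valid modulo lcm(11, 5) = 55: x ≡ 30 (mod 55).
  Combine with x ≡ 3 (mod 7): since gcd(55, 7) = 1, we get a unique residue mod 385.
    Write x = 30 + 55·t and substitute into x ≡ 3 (mod 7): 55·t ≡ 3 − 30 = -27 (mod 7).
    Reduce coefficients mod 7: 6·t ≡ 1 (mod 7).
    The inverse of 6 mod 7 is 6 (since 6·6 = 36 = 5·7 + 1), so t ≡ 6·1 = 6 ≡ 6 (mod 7).
    Then x = 30 + 55·6 = 360, valid modulo lcm(55, 7) = 385: x ≡ 360 (mod 385).
Verify: 360 mod 11 = 8 ✓, 360 mod 5 = 0 ✓, 360 mod 7 = 3 ✓.

x ≡ 360 (mod 385).


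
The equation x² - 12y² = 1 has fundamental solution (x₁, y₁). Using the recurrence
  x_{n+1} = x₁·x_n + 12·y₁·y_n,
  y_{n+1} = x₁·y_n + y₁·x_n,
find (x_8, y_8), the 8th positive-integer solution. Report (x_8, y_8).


Step 1: Find the fundamental solution (x₁, y₁) of x² - 12y² = 1.
  Expand √12 as a continued fraction. a₀ = ⌊√12⌋ = 3; iterate m_{k+1} = d_k·a_k − m_k, d_{k+1} = (12 − m_{k+1}²)/d_k, a_{k+1} = ⌊(a₀ + m_{k+1})/d_{k+1}⌋ (starting m₀ = 0, d₀ = 1), with convergents p_k = a_k·p_{k-1} + p_{k-2}, q_k = a_k·q_{k-1} + q_{k-2} (p₋₁ = 1, q₋₁ = 0):
  k = 0: a₀ = 3; p₀/q₀ = 3/1; p₀² − 12·q₀² = 9 − 12 = -3.
  k = 1: m = 3, d = 3, a = ⌊(3 + 3)/3⌋ = 2; p/q = (2·3 + 1)/(2·1 + 0) = 7/2; p² − 12·q² = 49 − 48 = 1.
  The first convergent with p² − 12·q² = 1 gives the fundamental solution (x₁, y₁) = (7, 2).
Step 2: Apply the recurrence (x_{n+1}, y_{n+1}) = (x₁x_n + 12y₁y_n, x₁y_n + y₁x_n) repeatedly.
  From (x_1, y_1) = (7, 2): x_2 = 7·7 + 12·2·2 = 97; y_2 = 7·2 + 2·7 = 28.
  From (x_2, y_2) = (97, 28): x_3 = 7·97 + 12·2·28 = 1351; y_3 = 7·28 + 2·97 = 390.
  From (x_3, y_3) = (1351, 390): x_4 = 7·1351 + 12·2·390 = 18817; y_4 = 7·390 + 2·1351 = 5432.
  From (x_4, y_4) = (18817, 5432): x_5 = 7·18817 + 12·2·5432 = 262087; y_5 = 7·5432 + 2·18817 = 75658.
  From (x_5, y_5) = (262087, 75658): x_6 = 7·262087 + 12·2·75658 = 3650401; y_6 = 7·75658 + 2·262087 = 1053780.
  From (x_6, y_6) = (3650401, 1053780): x_7 = 7·3650401 + 12·2·1053780 = 50843527; y_7 = 7·1053780 + 2·3650401 = 14677262.
  From (x_7, y_7) = (50843527, 14677262): x_8 = 7·50843527 + 12·2·14677262 = 708158977; y_8 = 7·14677262 + 2·50843527 = 204427888.
Step 3: Verify x_8² - 12·y_8² = 501489136705686529 - 501489136705686528 = 1 (should be 1). ✓

(x_1, y_1) = (7, 2); (x_8, y_8) = (708158977, 204427888).


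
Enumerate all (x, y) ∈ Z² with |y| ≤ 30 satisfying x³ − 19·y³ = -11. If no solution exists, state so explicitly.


The equation is x³ - 19y³ = -11. For fixed y, x³ = 19·y³ − 11, so a solution requires the RHS to be a perfect cube.
Strategy: iterate y from -30 to 30, compute RHS = 19·y³ − 11, and check whether it is a (positive or negative) perfect cube.
Check small values of y:
  y = 0: RHS = -11 is not a perfect cube.
  y = 1: RHS = 8 = (2)³ ⇒ x = 2 works.
  y = -1: RHS = -30 is not a perfect cube.
  y = 2: RHS = 141 is not a perfect cube.
  y = -2: RHS = -163 is not a perfect cube.
  y = 3: RHS = 502 is not a perfect cube.
  y = -3: RHS = -524 is not a perfect cube.
Continuing the search up to |y| = 30 finds no further solutions beyond those listed.
Collected solutions: (2, 1).

Solutions (with |y| ≤ 30): (2, 1).
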